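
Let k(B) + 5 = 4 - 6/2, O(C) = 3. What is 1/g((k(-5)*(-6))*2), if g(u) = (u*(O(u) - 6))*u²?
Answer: -1/331776 ≈ -3.0141e-6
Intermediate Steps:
k(B) = -4 (k(B) = -5 + (4 - 6/2) = -5 + (4 - 1*3) = -5 + (4 - 3) = -5 + 1 = -4)
g(u) = -3*u³ (g(u) = (u*(3 - 6))*u² = (u*(-3))*u² = (-3*u)*u² = -3*u³)
1/g((k(-5)*(-6))*2) = 1/(-3*(-4*(-6)*2)³) = 1/(-3*(24*2)³) = 1/(-3*48³) = 1/(-3*110592) = 1/(-331776) = -1/331776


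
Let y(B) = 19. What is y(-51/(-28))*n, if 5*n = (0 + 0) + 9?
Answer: 171/5 ≈ 34.200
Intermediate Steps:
n = 9/5 (n = ((0 + 0) + 9)/5 = (0 + 9)/5 = (1/5)*9 = 9/5 ≈ 1.8000)
y(-51/(-28))*n = 19*(9/5) = 171/5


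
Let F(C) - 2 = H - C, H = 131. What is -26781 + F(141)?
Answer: -26789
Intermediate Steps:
F(C) = 133 - C (F(C) = 2 + (131 - C) = 133 - C)
-26781 + F(141) = -26781 + (133 - 1*141) = -26781 + (133 - 141) = -26781 - 8 = -26789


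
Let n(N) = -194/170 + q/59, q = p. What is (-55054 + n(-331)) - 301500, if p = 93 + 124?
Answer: -1788105588/5015 ≈ -3.5655e+5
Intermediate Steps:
p = 217
q = 217
n(N) = 12722/5015 (n(N) = -194/170 + 217/59 = -194*1/170 + 217*(1/59) = -97/85 + 217/59 = 12722/5015)
(-55054 + n(-331)) - 301500 = (-55054 + 12722/5015) - 301500 = -276083088/5015 - 301500 = -1788105588/5015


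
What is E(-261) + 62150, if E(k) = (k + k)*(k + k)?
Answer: 334634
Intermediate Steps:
E(k) = 4*k² (E(k) = (2*k)*(2*k) = 4*k²)
E(-261) + 62150 = 4*(-261)² + 62150 = 4*68121 + 62150 = 272484 + 62150 = 334634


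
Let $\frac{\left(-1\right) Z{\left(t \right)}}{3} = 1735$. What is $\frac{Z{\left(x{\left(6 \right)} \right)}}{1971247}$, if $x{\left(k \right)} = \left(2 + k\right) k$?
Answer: $- \frac{5205}{1971247} \approx -0.0026405$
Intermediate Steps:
$x{\left(k \right)} = k \left(2 + k\right)$
$Z{\left(t \right)} = -5205$ ($Z{\left(t \right)} = \left(-3\right) 1735 = -5205$)
$\frac{Z{\left(x{\left(6 \right)} \right)}}{1971247} = - \frac{5205}{1971247}$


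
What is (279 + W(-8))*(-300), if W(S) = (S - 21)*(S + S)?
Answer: -222900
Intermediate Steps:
W(S) = 2*S*(-21 + S) (W(S) = (-21 + S)*(2*S) = 2*S*(-21 + S))
(279 + W(-8))*(-300) = (279 + 2*(-8)*(-21 - 8))*(-300) = (279 + 2*(-8)*(-29))*(-300) = (279 + 464)*(-300) = 743*(-300) = -222900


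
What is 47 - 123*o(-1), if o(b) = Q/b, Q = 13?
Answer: 1646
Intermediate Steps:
o(b) = 13/b
47 - 123*o(-1) = 47 - 1599/(-1) = 47 - 1599*(-1) = 47 - 123*(-13) = 47 + 1599 = 1646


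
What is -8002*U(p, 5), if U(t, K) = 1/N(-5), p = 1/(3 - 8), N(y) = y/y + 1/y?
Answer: -20005/2 ≈ -10003.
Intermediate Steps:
N(y) = 1 + 1/y
p = -⅕ (p = 1/(-5) = -⅕ ≈ -0.20000)
U(t, K) = 5/4 (U(t, K) = 1/((1 - 5)/(-5)) = 1/(-⅕*(-4)) = 1/(⅘) = 5/4)
-8002*U(p, 5) = -8002*5/4 = -20005/2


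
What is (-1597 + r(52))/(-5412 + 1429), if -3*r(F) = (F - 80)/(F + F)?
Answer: 124559/310674 ≈ 0.40093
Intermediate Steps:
r(F) = -(-80 + F)/(6*F) (r(F) = -(F - 80)/(3*(F + F)) = -(-80 + F)/(3*(2*F)) = -(-80 + F)*1/(2*F)/3 = -(-80 + F)/(6*F))
(-1597 + r(52))/(-5412 + 1429) = (-1597 + (⅙)*(80 - 1*52)/52)/(-5412 + 1429) = (-1597 + (⅙)*(1/52)*(80 - 52))/(-3983) = (-1597 + (⅙)*(1/52)*28)*(-1/3983) = (-1597 + 7/78)*(-1/3983) = -124559/78*(-1/3983) = 124559/310674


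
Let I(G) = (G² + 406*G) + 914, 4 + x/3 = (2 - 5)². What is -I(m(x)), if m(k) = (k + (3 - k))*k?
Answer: -21209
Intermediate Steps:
x = 15 (x = -12 + 3*(2 - 5)² = -12 + 3*(-3)² = -12 + 3*9 = -12 + 27 = 15)
m(k) = 3*k
I(G) = 914 + G² + 406*G
-I(m(x)) = -(914 + (3*15)² + 406*(3*15)) = -(914 + 45² + 406*45) = -(914 + 2025 + 18270) = -1*21209 = -21209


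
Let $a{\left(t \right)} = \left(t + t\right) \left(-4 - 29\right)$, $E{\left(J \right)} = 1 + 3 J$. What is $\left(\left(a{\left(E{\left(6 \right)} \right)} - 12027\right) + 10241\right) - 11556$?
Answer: $-14596$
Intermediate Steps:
$a{\left(t \right)} = - 66 t$ ($a{\left(t \right)} = 2 t \left(-33\right) = - 66 t$)
$\left(\left(a{\left(E{\left(6 \right)} \right)} - 12027\right) + 10241\right) - 11556 = \left(\left(- 66 \left(1 + 3 \cdot 6\right) - 12027\right) + 10241\right) - 11556 = \left(\left(- 66 \left(1 + 18\right) - 12027\right) + 10241\right) - 11556 = \left(\left(\left(-66\right) 19 - 12027\right) + 10241\right) - 11556 = \left(\left(-1254 - 12027\right) + 10241\right) - 11556 = \left(-13281 + 10241\right) - 11556 = -3040 - 11556 = -14596$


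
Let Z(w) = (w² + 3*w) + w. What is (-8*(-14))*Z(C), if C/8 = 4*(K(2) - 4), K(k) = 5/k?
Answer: 236544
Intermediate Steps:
C = -48 (C = 8*(4*(5/2 - 4)) = 8*(4*(-3/2)) = 8*(-6) = -48)
Z(w) = w² + 4*w
(-8*(-14))*Z(C) = (-8*(-14))*(-48*(4 - 48)) = 112*(-48*(-44)) = 112*2112 = 236544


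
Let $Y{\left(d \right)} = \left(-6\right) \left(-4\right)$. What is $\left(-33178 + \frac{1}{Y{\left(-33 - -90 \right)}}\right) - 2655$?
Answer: $- \frac{859991}{24} \approx -35833.0$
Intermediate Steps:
$Y{\left(d \right)} = 24$
$\left(-33178 + \frac{1}{Y{\left(-33 - -90 \right)}}\right) - 2655 = \left(-33178 + \frac{1}{24}\right) - 2655 = - \frac{796271}{24} - 2655 = - \frac{859991}{24}$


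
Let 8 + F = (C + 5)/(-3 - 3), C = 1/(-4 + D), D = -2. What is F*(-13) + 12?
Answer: 4553/36 ≈ 126.47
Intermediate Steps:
C = -⅙ (C = 1/(-4 - 2) = 1/(-6) = -⅙ ≈ -0.16667)
F = -317/36 (F = -8 + (-⅙ + 5)/(-3 - 3) = -8 + (29/6)/(-6) = -8 + (29/6)*(-⅙) = -8 - 29/36 = -317/36 ≈ -8.8056)
F*(-13) + 12 = -317/36*(-13) + 12 = 4121/36 + 12 = 4553/36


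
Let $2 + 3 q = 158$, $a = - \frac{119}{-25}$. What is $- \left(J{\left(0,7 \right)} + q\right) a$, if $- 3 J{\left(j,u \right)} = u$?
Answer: $- \frac{17731}{75} \approx -236.41$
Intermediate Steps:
$a = \frac{119}{25}$ ($a = \left(-119\right) \left(- \frac{1}{25}\right) = \frac{119}{25} \approx 4.76$)
$J{\left(j,u \right)} = - \frac{u}{3}$
$q = 52$ ($q = - \frac{2}{3} + \frac{1}{3} \cdot 158 = - \frac{2}{3} + \frac{158}{3} = 52$)
$- \left(J{\left(0,7 \right)} + q\right) a = - \frac{\left(\left(- \frac{1}{3}\right) 7 + 52\right) 119}{25} = - \frac{\left(- \frac{7}{3} + 52\right) 119}{25} = - \frac{149 \cdot 119}{3 \cdot 25} = \left(-1\right) \frac{17731}{75} = - \frac{17731}{75}$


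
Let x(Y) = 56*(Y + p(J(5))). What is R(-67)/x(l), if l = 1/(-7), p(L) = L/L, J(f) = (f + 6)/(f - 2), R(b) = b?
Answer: -67/48 ≈ -1.3958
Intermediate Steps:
J(f) = (6 + f)/(-2 + f)
p(L) = 1
l = -1/7 ≈ -0.14286
x(Y) = 56 + 56*Y (x(Y) = 56*(Y + 1) = 56*(1 + Y) = 56 + 56*Y)
R(-67)/x(l) = -67/(56 + 56*(-1/7)) = -67/(56 - 8) = -67/48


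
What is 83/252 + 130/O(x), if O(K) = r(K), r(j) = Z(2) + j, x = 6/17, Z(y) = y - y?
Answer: 92903/252 ≈ 368.66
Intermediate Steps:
Z(y) = 0
x = 6/17 (x = 6*(1/17) = 6/17 ≈ 0.35294)
r(j) = j (r(j) = 0 + j = j)
O(K) = K
83/252 + 130/O(x) = 83/252 + 130/(6/17) = 83*(1/252) + 130*(17/6) = 83/252 + 1105/3 = 92903/252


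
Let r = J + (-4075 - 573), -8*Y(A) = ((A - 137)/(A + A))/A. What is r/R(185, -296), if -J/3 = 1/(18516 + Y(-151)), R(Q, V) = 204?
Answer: -654102734945/28708466712 ≈ -22.784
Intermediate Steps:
Y(A) = -(-137 + A)/(16*A²) (Y(A) = -(A - 137)/(A + A)/(8*A) = -(-137 + A)/((2*A))/(8*A) = -(-137 + A)*(1/(2*A))/(8*A) = -(-137 + A)/(2*A)/(8*A) = -(-137 + A)/(16*A²))
J = -22801/140727778 (J = -3/(18516 + (1/16)*(137 - 1*(-151))/(-151)²) = -3/(18516 + (1/16)*(1/22801)*(137 + 151)) = -3/(18516 + (1/16)*(1/22801)*288) = -3/(18516 + 18/22801) = -3/422183334/22801 = -3*22801/422183334 = -22801/140727778 ≈ -0.00016202)
r = -654102734945/140727778 (r = -22801/140727778 + (-4075 - 573) = -22801/140727778 - 4648 = -654102734945/140727778 ≈ -4648.0)
r/R(185, -296) = -654102734945/140727778/204 = -654102734945/140727778*1/204 = -654102734945/28708466712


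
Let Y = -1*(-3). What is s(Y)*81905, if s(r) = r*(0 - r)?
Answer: -737145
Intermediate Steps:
Y = 3
s(r) = -r² (s(r) = r*(-r) = -r²)
s(Y)*81905 = -1*3²*81905 = -1*9*81905 = -9*81905 = -737145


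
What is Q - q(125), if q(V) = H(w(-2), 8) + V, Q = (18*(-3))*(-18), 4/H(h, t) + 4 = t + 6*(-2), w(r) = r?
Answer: 1695/2 ≈ 847.50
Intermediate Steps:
H(h, t) = 4/(-16 + t) (H(h, t) = 4/(-4 + (t + 6*(-2))) = 4/(-4 + (t - 12)) = 4/(-4 + (-12 + t)) = 4/(-16 + t))
Q = 972 (Q = -54*(-18) = 972)
q(V) = -½ + V (q(V) = 4/(-16 + 8) + V = 4/(-8) + V = 4*(-⅛) + V = -½ + V)
Q - q(125) = 972 - (-½ + 125) = 972 - 1*249/2 = 972 - 249/2 = 1695/2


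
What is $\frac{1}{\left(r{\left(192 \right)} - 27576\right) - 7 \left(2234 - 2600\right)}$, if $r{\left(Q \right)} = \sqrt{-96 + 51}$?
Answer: $- \frac{8338}{208566747} - \frac{i \sqrt{5}}{208566747} \approx -3.9978 \cdot 10^{-5} - 1.0721 \cdot 10^{-8} i$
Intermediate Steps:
$r{\left(Q \right)} = 3 i \sqrt{5}$ ($r{\left(Q \right)} = \sqrt{-45} = 3 i \sqrt{5}$)
$\frac{1}{\left(r{\left(192 \right)} - 27576\right) - 7 \left(2234 - 2600\right)} = \frac{1}{\left(3 i \sqrt{5} - 27576\right) - 7 \left(2234 - 2600\right)} = \frac{1}{\left(3 i \sqrt{5} - 27576\right) - -2562} = \frac{1}{\left(-27576 + 3 i \sqrt{5}\right) + 2562} = \frac{1}{-25014 + 3 i \sqrt{5}}$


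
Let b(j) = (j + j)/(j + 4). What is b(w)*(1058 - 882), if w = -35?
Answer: 12320/31 ≈ 397.42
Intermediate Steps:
b(j) = 2*j/(4 + j) (b(j) = (2*j)/(4 + j) = 2*j/(4 + j))
b(w)*(1058 - 882) = (2*(-35)/(4 - 35))*(1058 - 882) = (2*(-35)/(-31))*176 = (2*(-35)*(-1/31))*176 = (70/31)*176 = 12320/31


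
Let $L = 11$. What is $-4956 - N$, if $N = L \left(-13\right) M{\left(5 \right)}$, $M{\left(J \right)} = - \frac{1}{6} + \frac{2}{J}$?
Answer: $- \frac{147679}{30} \approx -4922.6$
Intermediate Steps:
$M{\left(J \right)} = - \frac{1}{6} + \frac{2}{J}$ ($M{\left(J \right)} = \left(-1\right) \frac{1}{6} + \frac{2}{J} = - \frac{1}{6} + \frac{2}{J}$)
$N = - \frac{1001}{30}$ ($N = 11 \left(-13\right) \frac{12 - 5}{6 \cdot 5} = - 143 \cdot \frac{1}{6} \cdot \frac{1}{5} \left(12 - 5\right) = - 143 \cdot \frac{1}{6} \cdot \frac{1}{5} \cdot 7 = \left(-143\right) \frac{7}{30} = - \frac{1001}{30} \approx -33.367$)
$-4956 - N = -4956 - - \frac{1001}{30} = -4956 + \frac{1001}{30} = - \frac{147679}{30}$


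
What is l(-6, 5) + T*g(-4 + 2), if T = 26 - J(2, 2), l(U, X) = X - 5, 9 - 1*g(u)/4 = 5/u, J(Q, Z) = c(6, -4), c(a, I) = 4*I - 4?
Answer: 2116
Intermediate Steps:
c(a, I) = -4 + 4*I
J(Q, Z) = -20 (J(Q, Z) = -4 + 4*(-4) = -4 - 16 = -20)
g(u) = 36 - 20/u
l(U, X) = -5 + X
T = 46 (T = 26 - 1*(-20) = 26 + 20 = 46)
l(-6, 5) + T*g(-4 + 2) = (-5 + 5) + 46*(36 - 20/(-4 + 2)) = 0 + 46*(36 - 20/(-2)) = 0 + 46*(36 - 20*(-½)) = 0 + 46*(36 + 10) = 0 + 46*46 = 0 + 2116 = 2116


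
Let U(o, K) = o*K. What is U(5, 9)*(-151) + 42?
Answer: -6753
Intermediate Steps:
U(o, K) = K*o
U(5, 9)*(-151) + 42 = (9*5)*(-151) + 42 = 45*(-151) + 42 = -6795 + 42 = -6753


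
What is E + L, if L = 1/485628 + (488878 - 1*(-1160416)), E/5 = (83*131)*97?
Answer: 3361856469973/485628 ≈ 6.9227e+6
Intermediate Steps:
E = 5273405 (E = 5*((83*131)*97) = 5*(10873*97) = 5*1054681 = 5273405)
L = 800943346633/485628 (L = 1/485628 + (488878 + 1160416) = 1/485628 + 1649294 = 800943346633/485628 ≈ 1.6493e+6)
E + L = 5273405 + 800943346633/485628 = 3361856469973/485628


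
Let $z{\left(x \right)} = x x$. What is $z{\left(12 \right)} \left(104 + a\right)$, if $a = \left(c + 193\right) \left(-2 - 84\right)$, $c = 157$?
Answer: $-4319424$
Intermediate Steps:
$z{\left(x \right)} = x^{2}$
$a = -30100$ ($a = \left(157 + 193\right) \left(-2 - 84\right) = 350 \left(-86\right) = -30100$)
$z{\left(12 \right)} \left(104 + a\right) = 12^{2} \left(104 - 30100\right) = 144 \left(-29996\right) = -4319424$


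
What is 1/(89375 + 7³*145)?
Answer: 1/139110 ≈ 7.1886e-6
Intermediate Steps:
1/(89375 + 7³*145) = 1/(89375 + 343*145) = 1/(89375 + 49735) = 1/139110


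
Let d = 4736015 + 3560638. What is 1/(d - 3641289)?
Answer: 1/4655364 ≈ 2.1481e-7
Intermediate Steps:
d = 8296653
1/(d - 3641289) = 1/(8296653 - 3641289) = 1/4655364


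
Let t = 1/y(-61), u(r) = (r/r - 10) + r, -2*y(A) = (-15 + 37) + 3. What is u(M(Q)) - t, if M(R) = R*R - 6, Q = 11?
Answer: 2652/25 ≈ 106.08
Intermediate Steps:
y(A) = -25/2 (y(A) = -((-15 + 37) + 3)/2 = -(22 + 3)/2 = -½*25 = -25/2)
M(R) = -6 + R² (M(R) = R² - 6 = -6 + R²)
u(r) = -9 + r (u(r) = (1 - 10) + r = -9 + r)
t = -2/25 (t = 1/(-25/2) = -2/25 ≈ -0.080000)
u(M(Q)) - t = (-9 + (-6 + 11²)) - 1*(-2/25) = (-9 + (-6 + 121)) + 2/25 = (-9 + 115) + 2/25 = 106 + 2/25 = 2652/25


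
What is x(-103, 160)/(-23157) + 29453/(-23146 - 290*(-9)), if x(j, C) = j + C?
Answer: -227737891/158517384 ≈ -1.4367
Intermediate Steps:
x(j, C) = C + j
x(-103, 160)/(-23157) + 29453/(-23146 - 290*(-9)) = (160 - 103)/(-23157) + 29453/(-23146 - 290*(-9)) = 57*(-1/23157) + 29453/(-23146 + 2610) = -19/7719 + 29453/(-20536) = -19/7719 + 29453*(-1/20536) = -19/7719 - 29453/20536 = -227737891/158517384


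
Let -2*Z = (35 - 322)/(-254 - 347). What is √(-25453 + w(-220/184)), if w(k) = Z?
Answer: I*√36774941186/1202 ≈ 159.54*I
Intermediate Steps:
Z = -287/1202 (Z = -(35 - 322)/(2*(-254 - 347)) = -(-287)/(2*(-601)) = -(-287)*(-1)/(2*601) = -½*287/601 = -287/1202 ≈ -0.23877)
w(k) = -287/1202
√(-25453 + w(-220/184)) = √(-25453 - 287/1202) = √(-30594793/1202) = I*√36774941186/1202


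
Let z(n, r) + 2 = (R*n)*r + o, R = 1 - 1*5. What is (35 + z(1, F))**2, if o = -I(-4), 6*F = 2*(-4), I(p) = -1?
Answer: 13924/9 ≈ 1547.1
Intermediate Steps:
F = -4/3 (F = (2*(-4))/6 = (1/6)*(-8) = -4/3 ≈ -1.3333)
R = -4 (R = 1 - 5 = -4)
o = 1 (o = -1*(-1) = 1)
z(n, r) = -1 - 4*n*r (z(n, r) = -2 + ((-4*n)*r + 1) = -2 + (-4*n*r + 1) = -2 + (1 - 4*n*r) = -1 - 4*n*r)
(35 + z(1, F))**2 = (35 + (-1 - 4*1*(-4/3)))**2 = (35 + (-1 + 16/3))**2 = (35 + 13/3)**2 = (118/3)**2 = 13924/9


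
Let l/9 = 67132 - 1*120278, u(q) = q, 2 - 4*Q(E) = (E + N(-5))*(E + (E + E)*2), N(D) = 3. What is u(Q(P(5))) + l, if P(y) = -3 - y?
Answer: -956727/2 ≈ -4.7836e+5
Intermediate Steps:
Q(E) = ½ - 5*E*(3 + E)/4 (Q(E) = ½ - (E + 3)*(E + (E + E)*2)/4 = ½ - (3 + E)*(E + (2*E)*2)/4 = ½ - (3 + E)*(E + 4*E)/4 = ½ - (3 + E)*5*E/4 = ½ - 5*E*(3 + E)/4)
l = -478314 (l = 9*(67132 - 1*120278) = 9*(67132 - 120278) = 9*(-53146) = -478314)
u(Q(P(5))) + l = (½ - 15*(-3 - 1*5)/4 - 5*(-3 - 1*5)²/4) - 478314 = (½ - 15*(-3 - 5)/4 - 5*(-3 - 5)²/4) - 478314 = (½ - 15/4*(-8) - 5/4*(-8)²) - 478314 = (½ + 30 - 5/4*64) - 478314 = (½ + 30 - 80) - 478314 = -99/2 - 478314 = -956727/2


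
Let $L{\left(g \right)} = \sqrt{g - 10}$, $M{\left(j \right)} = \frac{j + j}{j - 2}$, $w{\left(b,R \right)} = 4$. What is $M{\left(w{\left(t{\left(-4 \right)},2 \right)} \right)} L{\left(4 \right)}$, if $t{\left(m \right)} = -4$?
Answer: $4 i \sqrt{6} \approx 9.798 i$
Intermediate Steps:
$M{\left(j \right)} = \frac{2 j}{-2 + j}$
$L{\left(g \right)} = \sqrt{-10 + g}$
$M{\left(w{\left(t{\left(-4 \right)},2 \right)} \right)} L{\left(4 \right)} = 2 \cdot 4 \frac{1}{-2 + 4} \sqrt{-10 + 4} = 2 \cdot 4 \cdot \frac{1}{2} \sqrt{-6} = 2 \cdot 4 \cdot \frac{1}{2} i \sqrt{6} = 4 i \sqrt{6}$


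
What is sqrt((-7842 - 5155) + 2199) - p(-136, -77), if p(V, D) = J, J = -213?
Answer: 213 + I*sqrt(10798) ≈ 213.0 + 103.91*I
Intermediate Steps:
p(V, D) = -213
sqrt((-7842 - 5155) + 2199) - p(-136, -77) = sqrt((-7842 - 5155) + 2199) - 1*(-213) = sqrt(-12997 + 2199) + 213 = sqrt(-10798) + 213 = I*sqrt(10798) + 213 = 213 + I*sqrt(10798)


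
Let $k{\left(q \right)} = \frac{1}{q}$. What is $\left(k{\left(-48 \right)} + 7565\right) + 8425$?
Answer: $\frac{767519}{48} \approx 15990.0$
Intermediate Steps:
$\left(k{\left(-48 \right)} + 7565\right) + 8425 = \left(\frac{1}{-48} + 7565\right) + 8425 = \left(- \frac{1}{48} + 7565\right) + 8425 = \frac{363119}{48} + 8425 = \frac{767519}{48}$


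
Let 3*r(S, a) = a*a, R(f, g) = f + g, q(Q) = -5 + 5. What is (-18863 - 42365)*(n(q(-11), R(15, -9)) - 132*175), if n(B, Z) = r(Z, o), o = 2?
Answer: 4242855488/3 ≈ 1.4143e+9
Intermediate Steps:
q(Q) = 0
r(S, a) = a**2/3 (r(S, a) = (a*a)/3 = a**2/3)
n(B, Z) = 4/3 (n(B, Z) = (1/3)*2**2 = (1/3)*4 = 4/3)
(-18863 - 42365)*(n(q(-11), R(15, -9)) - 132*175) = (-18863 - 42365)*(4/3 - 132*175) = -61228*(4/3 - 23100) = -61228*(-69296/3) = 4242855488/3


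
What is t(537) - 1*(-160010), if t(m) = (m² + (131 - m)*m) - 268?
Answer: 230089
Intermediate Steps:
t(m) = -268 + m² + m*(131 - m) (t(m) = (m² + m*(131 - m)) - 268 = -268 + m² + m*(131 - m))
t(537) - 1*(-160010) = (-268 + 131*537) - 1*(-160010) = (-268 + 70347) + 160010 = 70079 + 160010 = 230089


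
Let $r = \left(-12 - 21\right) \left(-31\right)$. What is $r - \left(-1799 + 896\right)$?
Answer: $1926$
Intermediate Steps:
$r = 1023$ ($r = \left(-33\right) \left(-31\right) = 1023$)
$r - \left(-1799 + 896\right) = 1023 - \left(-1799 + 896\right) = 1023 - -903 = 1023 + 903 = 1926$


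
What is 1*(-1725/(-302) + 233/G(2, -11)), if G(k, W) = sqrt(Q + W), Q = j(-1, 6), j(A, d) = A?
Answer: 1725/302 - 233*I*sqrt(3)/6 ≈ 5.7119 - 67.261*I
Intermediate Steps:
Q = -1
G(k, W) = sqrt(-1 + W)
1*(-1725/(-302) + 233/G(2, -11)) = 1*(-1725/(-302) + 233/(sqrt(-1 - 11))) = 1*(-1725*(-1/302) + 233/(sqrt(-12))) = 1*(1725/302 + 233/((2*I*sqrt(3)))) = 1*(1725/302 + 233*(-I*sqrt(3)/6)) = 1*(1725/302 - 233*I*sqrt(3)/6) = 1725/302 - 233*I*sqrt(3)/6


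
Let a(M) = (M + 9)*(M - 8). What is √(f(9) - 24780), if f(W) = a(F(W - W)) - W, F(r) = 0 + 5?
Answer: 3*I*√2759 ≈ 157.58*I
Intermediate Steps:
F(r) = 5
a(M) = (-8 + M)*(9 + M) (a(M) = (9 + M)*(-8 + M) = (-8 + M)*(9 + M))
f(W) = -42 - W (f(W) = (-72 + 5 + 5²) - W = (-72 + 5 + 25) - W = -42 - W)
√(f(9) - 24780) = √((-42 - 1*9) - 24780) = √((-42 - 9) - 24780) = √(-51 - 24780) = √(-24831) = 3*I*√2759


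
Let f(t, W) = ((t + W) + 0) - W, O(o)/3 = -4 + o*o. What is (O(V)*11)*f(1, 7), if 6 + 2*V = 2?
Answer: 0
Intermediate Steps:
V = -2 (V = -3 + (½)*2 = -3 + 1 = -2)
O(o) = -12 + 3*o² (O(o) = 3*(-4 + o*o) = 3*(-4 + o²) = -12 + 3*o²)
f(t, W) = t (f(t, W) = ((W + t) + 0) - W = (W + t) - W = t)
(O(V)*11)*f(1, 7) = ((-12 + 3*(-2)²)*11)*1 = ((-12 + 3*4)*11)*1 = ((-12 + 12)*11)*1 = (0*11)*1 = 0*1 = 0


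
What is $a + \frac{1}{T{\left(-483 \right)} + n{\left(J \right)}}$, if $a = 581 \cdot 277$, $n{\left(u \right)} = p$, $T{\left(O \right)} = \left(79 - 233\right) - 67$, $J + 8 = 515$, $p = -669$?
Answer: $\frac{143233929}{890} \approx 1.6094 \cdot 10^{5}$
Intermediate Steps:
$J = 507$ ($J = -8 + 515 = 507$)
$T{\left(O \right)} = -221$ ($T{\left(O \right)} = -154 - 67 = -221$)
$n{\left(u \right)} = -669$
$a = 160937$
$a + \frac{1}{T{\left(-483 \right)} + n{\left(J \right)}} = 160937 + \frac{1}{-221 - 669} = 160937 + \frac{1}{-890} = 160937 - \frac{1}{890} = \frac{143233929}{890}$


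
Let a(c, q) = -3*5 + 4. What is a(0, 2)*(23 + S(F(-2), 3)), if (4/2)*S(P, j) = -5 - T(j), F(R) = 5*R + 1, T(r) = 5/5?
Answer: -220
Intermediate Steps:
T(r) = 1 (T(r) = 5*(⅕) = 1)
F(R) = 1 + 5*R
a(c, q) = -11 (a(c, q) = -15 + 4 = -11)
S(P, j) = -3 (S(P, j) = (-5 - 1*1)/2 = (-5 - 1)/2 = (½)*(-6) = -3)
a(0, 2)*(23 + S(F(-2), 3)) = -11*(23 - 3) = -11*20 = -220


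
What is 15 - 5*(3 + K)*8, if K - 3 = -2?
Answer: -145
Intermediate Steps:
K = 1 (K = 3 - 2 = 1)
15 - 5*(3 + K)*8 = 15 - 5*(3 + 1)*8 = 15 - 5*4*8 = 15 - 20*8 = 15 - 160 = -145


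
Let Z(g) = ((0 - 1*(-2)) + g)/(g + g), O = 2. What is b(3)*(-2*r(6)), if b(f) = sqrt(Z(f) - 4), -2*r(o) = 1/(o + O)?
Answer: I*sqrt(114)/48 ≈ 0.22244*I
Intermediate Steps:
r(o) = -1/(2*(2 + o)) (r(o) = -1/(2*(o + 2)) = -1/(2*(2 + o)))
Z(g) = (2 + g)/(2*g) (Z(g) = ((0 + 2) + g)/((2*g)) = (2 + g)*(1/(2*g)) = (2 + g)/(2*g))
b(f) = sqrt(-4 + (2 + f)/(2*f)) (b(f) = sqrt((2 + f)/(2*f) - 4) = sqrt(-4 + (2 + f)/(2*f)))
b(3)*(-2*r(6)) = (sqrt(-14 + 4/3)/2)*(-(-2)/(4 + 2*6)) = (sqrt(-14 + 4*(1/3))/2)*(-(-2)/(4 + 12)) = (sqrt(-14 + 4/3)/2)*(-(-2)/16) = (sqrt(-38/3)/2)*(-(-2)/16) = ((I*sqrt(114)/3)/2)*(-2*(-1/16)) = (I*sqrt(114)/6)*(1/8) = I*sqrt(114)/48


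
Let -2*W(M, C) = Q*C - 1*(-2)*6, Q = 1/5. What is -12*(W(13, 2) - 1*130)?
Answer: 8172/5 ≈ 1634.4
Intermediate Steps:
Q = ⅕ (Q = 1*(⅕) = ⅕ ≈ 0.20000)
W(M, C) = -6 - C/10 (W(M, C) = -(C/5 - 1*(-2)*6)/2 = -(C/5 + 2*6)/2 = -(C/5 + 12)/2 = -(12 + C/5)/2 = -6 - C/10)
-12*(W(13, 2) - 1*130) = -12*((-6 - ⅒*2) - 1*130) = -12*((-6 - ⅕) - 130) = -12*(-31/5 - 130) = -12*(-681/5) = 8172/5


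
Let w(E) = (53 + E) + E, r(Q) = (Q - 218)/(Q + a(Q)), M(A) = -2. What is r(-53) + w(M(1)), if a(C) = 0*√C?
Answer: 2868/53 ≈ 54.113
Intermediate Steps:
a(C) = 0
r(Q) = (-218 + Q)/Q (r(Q) = (Q - 218)/(Q + 0) = (-218 + Q)/Q)
w(E) = 53 + 2*E
r(-53) + w(M(1)) = (-218 - 53)/(-53) + (53 + 2*(-2)) = -1/53*(-271) + (53 - 4) = 271/53 + 49 = 2868/53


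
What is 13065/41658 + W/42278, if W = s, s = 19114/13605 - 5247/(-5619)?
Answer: 1173155336981453/3739968354846705 ≈ 0.31368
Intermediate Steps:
s = 59595667/25482165 (s = 19114*(1/13605) - 5247*(-1/5619) = 19114/13605 + 1749/1873 = 59595667/25482165 ≈ 2.3387)
W = 59595667/25482165 ≈ 2.3387
13065/41658 + W/42278 = 13065/41658 + (59595667/25482165)/42278 = 13065*(1/41658) + (59595667/25482165)*(1/42278) = 4355/13886 + 59595667/1077334971870 = 1173155336981453/3739968354846705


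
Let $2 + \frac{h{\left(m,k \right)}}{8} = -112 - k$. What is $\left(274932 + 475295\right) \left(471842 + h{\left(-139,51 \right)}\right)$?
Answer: $352998308494$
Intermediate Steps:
$h{\left(m,k \right)} = -912 - 8 k$ ($h{\left(m,k \right)} = -16 + 8 \left(-112 - k\right) = -16 - \left(896 + 8 k\right) = -912 - 8 k$)
$\left(274932 + 475295\right) \left(471842 + h{\left(-139,51 \right)}\right) = \left(274932 + 475295\right) \left(471842 - 1320\right) = 750227 \left(471842 - 1320\right) = 750227 \cdot 470522 = 352998308494$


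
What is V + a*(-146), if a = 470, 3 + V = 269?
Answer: -68354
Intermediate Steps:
V = 266 (V = -3 + 269 = 266)
V + a*(-146) = 266 + 470*(-146) = 266 - 68620 = -68354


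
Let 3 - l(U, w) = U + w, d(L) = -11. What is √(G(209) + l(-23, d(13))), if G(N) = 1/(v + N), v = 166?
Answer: 2*√52035/75 ≈ 6.0830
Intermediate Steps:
G(N) = 1/(166 + N)
l(U, w) = 3 - U - w (l(U, w) = 3 - (U + w) = 3 + (-U - w) = 3 - U - w)
√(G(209) + l(-23, d(13))) = √(1/(166 + 209) + (3 - 1*(-23) - 1*(-11))) = √(1/375 + (3 + 23 + 11)) = √(1/375 + 37) = √(13876/375) = 2*√52035/75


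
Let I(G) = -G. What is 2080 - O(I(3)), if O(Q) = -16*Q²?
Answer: 2224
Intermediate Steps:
2080 - O(I(3)) = 2080 - (-16)*(-1*3)² = 2080 - (-16)*(-3)² = 2080 - (-16)*9 = 2080 - 1*(-144) = 2080 + 144 = 2224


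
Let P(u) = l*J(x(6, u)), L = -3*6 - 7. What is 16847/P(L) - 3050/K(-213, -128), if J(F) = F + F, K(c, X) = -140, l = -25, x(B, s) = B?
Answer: -72179/2100 ≈ -34.371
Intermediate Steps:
J(F) = 2*F
L = -25 (L = -18 - 7 = -25)
P(u) = -300 (P(u) = -50*6 = -25*12 = -300)
16847/P(L) - 3050/K(-213, -128) = 16847/(-300) - 3050/(-140) = 16847*(-1/300) - 3050*(-1/140) = -16847/300 + 305/14 = -72179/2100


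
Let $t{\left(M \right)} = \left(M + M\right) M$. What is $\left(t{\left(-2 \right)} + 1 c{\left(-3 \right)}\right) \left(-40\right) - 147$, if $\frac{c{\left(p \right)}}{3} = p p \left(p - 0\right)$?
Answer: $2773$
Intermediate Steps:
$c{\left(p \right)} = 3 p^{3}$ ($c{\left(p \right)} = 3 p p \left(p - 0\right) = 3 p^{2} \left(p + 0\right) = 3 p^{2} p = 3 p^{3}$)
$t{\left(M \right)} = 2 M^{2}$ ($t{\left(M \right)} = 2 M M = 2 M^{2}$)
$\left(t{\left(-2 \right)} + 1 c{\left(-3 \right)}\right) \left(-40\right) - 147 = \left(2 \left(-2\right)^{2} + 1 \cdot 3 \left(-3\right)^{3}\right) \left(-40\right) - 147 = \left(2 \cdot 4 + 1 \cdot 3 \left(-27\right)\right) \left(-40\right) - 147 = \left(8 + 1 \left(-81\right)\right) \left(-40\right) - 147 = \left(8 - 81\right) \left(-40\right) - 147 = \left(-73\right) \left(-40\right) - 147 = 2920 - 147 = 2773$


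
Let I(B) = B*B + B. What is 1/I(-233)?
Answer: 1/54056 ≈ 1.8499e-5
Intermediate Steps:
I(B) = B + B**2 (I(B) = B**2 + B = B + B**2)
1/I(-233) = 1/(-233*(1 - 233)) = 1/(-233*(-232)) = 1/54056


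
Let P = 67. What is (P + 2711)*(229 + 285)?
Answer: 1427892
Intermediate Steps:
(P + 2711)*(229 + 285) = (67 + 2711)*(229 + 285) = 2778*514 = 1427892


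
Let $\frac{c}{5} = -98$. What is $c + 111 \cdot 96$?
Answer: $10166$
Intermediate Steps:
$c = -490$ ($c = 5 \left(-98\right) = -490$)
$c + 111 \cdot 96 = -490 + 111 \cdot 96 = -490 + 10656 = 10166$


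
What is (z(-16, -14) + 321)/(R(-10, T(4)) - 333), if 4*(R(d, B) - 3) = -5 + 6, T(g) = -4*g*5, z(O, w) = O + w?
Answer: -1164/1319 ≈ -0.88249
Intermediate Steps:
T(g) = -20*g
R(d, B) = 13/4 (R(d, B) = 3 + (-5 + 6)/4 = 3 + (1/4)*1 = 3 + 1/4 = 13/4)
(z(-16, -14) + 321)/(R(-10, T(4)) - 333) = ((-16 - 14) + 321)/(13/4 - 333) = (-30 + 321)/(-1319/4) = 291*(-4/1319) = -1164/1319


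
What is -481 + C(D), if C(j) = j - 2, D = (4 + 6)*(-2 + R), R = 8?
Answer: -423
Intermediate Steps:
D = 60 (D = (4 + 6)*(-2 + 8) = 10*6 = 60)
C(j) = -2 + j
-481 + C(D) = -481 + (-2 + 60) = -481 + 58 = -423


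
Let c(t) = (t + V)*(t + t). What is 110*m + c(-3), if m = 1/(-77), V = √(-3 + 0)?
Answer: 116/7 - 6*I*√3 ≈ 16.571 - 10.392*I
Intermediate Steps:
V = I*√3 (V = √(-3) = I*√3 ≈ 1.732*I)
m = -1/77 ≈ -0.012987
c(t) = 2*t*(t + I*√3) (c(t) = (t + I*√3)*(t + t) = (t + I*√3)*(2*t) = 2*t*(t + I*√3))
110*m + c(-3) = 110*(-1/77) + 2*(-3)*(-3 + I*√3) = -10/7 + (18 - 6*I*√3) = 116/7 - 6*I*√3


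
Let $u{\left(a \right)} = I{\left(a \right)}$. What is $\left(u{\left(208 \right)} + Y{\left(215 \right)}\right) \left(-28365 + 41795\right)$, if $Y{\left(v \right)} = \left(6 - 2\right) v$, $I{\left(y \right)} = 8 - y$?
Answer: $8863800$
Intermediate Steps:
$u{\left(a \right)} = 8 - a$
$Y{\left(v \right)} = 4 v$
$\left(u{\left(208 \right)} + Y{\left(215 \right)}\right) \left(-28365 + 41795\right) = \left(\left(8 - 208\right) + 4 \cdot 215\right) \left(-28365 + 41795\right) = \left(\left(8 - 208\right) + 860\right) 13430 = \left(-200 + 860\right) 13430 = 660 \cdot 13430 = 8863800$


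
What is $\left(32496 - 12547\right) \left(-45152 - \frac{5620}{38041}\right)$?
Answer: $- \frac{34265057764548}{38041} \approx -9.0074 \cdot 10^{8}$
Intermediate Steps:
$\left(32496 - 12547\right) \left(-45152 - \frac{5620}{38041}\right) = 19949 \left(-45152 - \frac{5620}{38041}\right) = 19949 \left(- \frac{1717632852}{38041}\right) = - \frac{34265057764548}{38041}$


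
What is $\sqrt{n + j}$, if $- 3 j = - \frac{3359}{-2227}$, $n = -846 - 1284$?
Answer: $\frac{i \sqrt{95096612409}}{6681} \approx 46.157 i$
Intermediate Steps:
$n = -2130$ ($n = -846 - 1284 = -2130$)
$j = - \frac{3359}{6681}$ ($j = - \frac{\left(-3359\right) \frac{1}{-2227}}{3} = - \frac{\left(-3359\right) \left(- \frac{1}{2227}\right)}{3} = \left(- \frac{1}{3}\right) \frac{3359}{2227} = - \frac{3359}{6681} \approx -0.50277$)
$\sqrt{n + j} = \sqrt{-2130 - \frac{3359}{6681}} = \sqrt{- \frac{14233889}{6681}} = \frac{i \sqrt{95096612409}}{6681}$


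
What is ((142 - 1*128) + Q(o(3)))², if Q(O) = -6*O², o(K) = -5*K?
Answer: 1784896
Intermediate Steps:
((142 - 1*128) + Q(o(3)))² = ((142 - 1*128) - 6*(-5*3)²)² = ((142 - 128) - 6*(-15)²)² = (14 - 6*225)² = (14 - 1350)² = (-1336)² = 1784896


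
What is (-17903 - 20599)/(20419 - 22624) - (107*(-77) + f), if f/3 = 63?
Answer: 1976528/245 ≈ 8067.5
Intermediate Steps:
f = 189 (f = 3*63 = 189)
(-17903 - 20599)/(20419 - 22624) - (107*(-77) + f) = (-17903 - 20599)/(20419 - 22624) - (107*(-77) + 189) = -38502/(-2205) - (-8239 + 189) = -38502*(-1/2205) - 1*(-8050) = 4278/245 + 8050 = 1976528/245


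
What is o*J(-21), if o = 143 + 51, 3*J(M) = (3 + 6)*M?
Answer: -12222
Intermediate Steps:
J(M) = 3*M (J(M) = ((3 + 6)*M)/3 = (9*M)/3 = 3*M)
o = 194
o*J(-21) = 194*(3*(-21)) = 194*(-63) = -12222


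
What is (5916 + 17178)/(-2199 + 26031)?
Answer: 1283/1324 ≈ 0.96903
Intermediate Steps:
(5916 + 17178)/(-2199 + 26031) = 23094/23832 = 23094*(1/23832) = 1283/1324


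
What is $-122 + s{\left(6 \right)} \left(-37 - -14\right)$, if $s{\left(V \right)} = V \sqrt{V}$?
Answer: $-122 - 138 \sqrt{6} \approx -460.03$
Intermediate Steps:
$s{\left(V \right)} = V^{\frac{3}{2}}$
$-122 + s{\left(6 \right)} \left(-37 - -14\right) = -122 + 6^{\frac{3}{2}} \left(-37 - -14\right) = -122 + 6 \sqrt{6} \left(-37 + 14\right) = -122 + 6 \sqrt{6} \left(-23\right) = -122 - 138 \sqrt{6}$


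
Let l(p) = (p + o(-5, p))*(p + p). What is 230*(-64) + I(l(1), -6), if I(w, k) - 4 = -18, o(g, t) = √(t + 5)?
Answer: -14734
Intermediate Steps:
o(g, t) = √(5 + t)
l(p) = 2*p*(p + √(5 + p)) (l(p) = (p + √(5 + p))*(p + p) = (p + √(5 + p))*(2*p) = 2*p*(p + √(5 + p)))
I(w, k) = -14 (I(w, k) = 4 - 18 = -14)
230*(-64) + I(l(1), -6) = 230*(-64) - 14 = -14720 - 14 = -14734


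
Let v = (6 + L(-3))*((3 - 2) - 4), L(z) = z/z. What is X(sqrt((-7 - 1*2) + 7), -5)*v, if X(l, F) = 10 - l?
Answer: -210 + 21*I*sqrt(2) ≈ -210.0 + 29.698*I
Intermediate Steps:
L(z) = 1
v = -21 (v = (6 + 1)*((3 - 2) - 4) = 7*(1 - 4) = 7*(-3) = -21)
X(sqrt((-7 - 1*2) + 7), -5)*v = (10 - sqrt((-7 - 1*2) + 7))*(-21) = (10 - sqrt((-7 - 2) + 7))*(-21) = (10 - sqrt(-9 + 7))*(-21) = (10 - sqrt(-2))*(-21) = (10 - I*sqrt(2))*(-21) = -210 + 21*I*sqrt(2)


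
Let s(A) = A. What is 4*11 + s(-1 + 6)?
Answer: 49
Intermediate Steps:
4*11 + s(-1 + 6) = 4*11 + (-1 + 6) = 44 + 5 = 49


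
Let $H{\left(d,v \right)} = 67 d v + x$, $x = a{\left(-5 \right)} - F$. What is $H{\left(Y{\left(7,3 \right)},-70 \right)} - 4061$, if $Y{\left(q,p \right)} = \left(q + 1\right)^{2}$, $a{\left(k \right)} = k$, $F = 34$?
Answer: $-304260$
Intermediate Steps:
$x = -39$ ($x = -5 - 34 = -39$)
$Y{\left(q,p \right)} = \left(1 + q\right)^{2}$
$H{\left(d,v \right)} = -39 + 67 d v$ ($H{\left(d,v \right)} = 67 d v - 39 = -39 + 67 d v$)
$H{\left(Y{\left(7,3 \right)},-70 \right)} - 4061 = \left(-39 + 67 \left(1 + 7\right)^{2} \left(-70\right)\right) - 4061 = \left(-39 + 67 \cdot 8^{2} \left(-70\right)\right) - 4061 = \left(-39 + 67 \cdot 64 \left(-70\right)\right) - 4061 = \left(-39 - 300160\right) - 4061 = -300199 - 4061 = -304260$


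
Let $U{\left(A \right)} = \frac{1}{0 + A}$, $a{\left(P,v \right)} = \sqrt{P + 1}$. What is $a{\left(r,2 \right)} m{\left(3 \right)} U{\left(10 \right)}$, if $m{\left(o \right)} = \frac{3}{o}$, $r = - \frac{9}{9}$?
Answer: $0$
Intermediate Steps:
$r = -1$ ($r = \left(-9\right) \frac{1}{9} = -1$)
$a{\left(P,v \right)} = \sqrt{1 + P}$
$U{\left(A \right)} = \frac{1}{A}$
$a{\left(r,2 \right)} m{\left(3 \right)} U{\left(10 \right)} = \frac{\sqrt{1 - 1} \cdot \frac{3}{3}}{10} = \sqrt{0} \cdot 3 \cdot \frac{1}{3} \cdot \frac{1}{10} = 0 \cdot 1 \cdot \frac{1}{10} = 0 \cdot \frac{1}{10} = 0$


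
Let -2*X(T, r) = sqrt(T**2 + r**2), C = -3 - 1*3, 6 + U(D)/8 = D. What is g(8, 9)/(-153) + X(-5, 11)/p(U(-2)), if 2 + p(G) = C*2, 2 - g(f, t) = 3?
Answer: 1/153 + sqrt(146)/28 ≈ 0.43807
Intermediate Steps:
U(D) = -48 + 8*D
C = -6 (C = -3 - 3 = -6)
g(f, t) = -1 (g(f, t) = 2 - 1*3 = 2 - 3 = -1)
p(G) = -14 (p(G) = -2 - 6*2 = -2 - 12 = -14)
X(T, r) = -sqrt(T**2 + r**2)/2
g(8, 9)/(-153) + X(-5, 11)/p(U(-2)) = -1/(-153) - sqrt((-5)**2 + 11**2)/2/(-14) = -1*(-1/153) - sqrt(25 + 121)/2*(-1/14) = 1/153 - sqrt(146)/2*(-1/14) = 1/153 + sqrt(146)/28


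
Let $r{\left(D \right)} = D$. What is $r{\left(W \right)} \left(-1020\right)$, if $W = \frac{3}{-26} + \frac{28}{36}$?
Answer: $- \frac{26350}{39} \approx -675.64$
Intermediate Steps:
$W = \frac{155}{234}$ ($W = 3 \left(- \frac{1}{26}\right) + 28 \cdot \frac{1}{36} = - \frac{3}{26} + \frac{7}{9} = \frac{155}{234} \approx 0.66239$)
$r{\left(W \right)} \left(-1020\right) = \frac{155}{234} \left(-1020\right) = - \frac{26350}{39}$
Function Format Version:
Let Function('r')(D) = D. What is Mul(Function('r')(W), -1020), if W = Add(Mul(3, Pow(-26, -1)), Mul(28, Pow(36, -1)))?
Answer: Rational(-26350, 39) ≈ -675.64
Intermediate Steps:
W = Rational(155, 234) (W = Add(Mul(3, Rational(-1, 26)), Mul(28, Rational(1, 36))) = Add(Rational(-3, 26), Rational(7, 9)) = Rational(155, 234) ≈ 0.66239)
Mul(Function('r')(W), -1020) = Mul(Rational(155, 234), -1020) = Rational(-26350, 39)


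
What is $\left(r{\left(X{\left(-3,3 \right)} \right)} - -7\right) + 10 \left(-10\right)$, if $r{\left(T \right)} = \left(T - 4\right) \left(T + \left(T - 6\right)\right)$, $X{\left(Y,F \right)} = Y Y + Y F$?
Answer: $-69$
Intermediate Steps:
$X{\left(Y,F \right)} = Y^{2} + F Y$
$r{\left(T \right)} = \left(-6 + 2 T\right) \left(-4 + T\right)$ ($r{\left(T \right)} = \left(-4 + T\right) \left(T + \left(T - 6\right)\right) = \left(-4 + T\right) \left(T + \left(-6 + T\right)\right) = \left(-4 + T\right) \left(-6 + 2 T\right) = \left(-6 + 2 T\right) \left(-4 + T\right)$)
$\left(r{\left(X{\left(-3,3 \right)} \right)} - -7\right) + 10 \left(-10\right) = \left(\left(24 - 14 \left(- 3 \left(3 - 3\right)\right) + 2 \left(- 3 \left(3 - 3\right)\right)^{2}\right) - -7\right) + 10 \left(-10\right) = \left(\left(24 - 14 \left(\left(-3\right) 0\right) + 2 \left(\left(-3\right) 0\right)^{2}\right) + 7\right) - 100 = \left(\left(24 - 0 + 2 \cdot 0^{2}\right) + 7\right) - 100 = \left(\left(24 + 0 + 2 \cdot 0\right) + 7\right) - 100 = \left(\left(24 + 0 + 0\right) + 7\right) - 100 = \left(24 + 7\right) - 100 = 31 - 100 = -69$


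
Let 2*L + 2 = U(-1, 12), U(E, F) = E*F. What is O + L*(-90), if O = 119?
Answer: 749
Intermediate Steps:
L = -7 (L = -1 + (-1*12)/2 = -1 + (1/2)*(-12) = -1 - 6 = -7)
O + L*(-90) = 119 - 7*(-90) = 119 + 630 = 749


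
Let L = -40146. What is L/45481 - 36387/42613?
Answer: -3365658645/1938081853 ≈ -1.7366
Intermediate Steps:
L/45481 - 36387/42613 = -40146/45481 - 36387/42613 = -3365658645/1938081853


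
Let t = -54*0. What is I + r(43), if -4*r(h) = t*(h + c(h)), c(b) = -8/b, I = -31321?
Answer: -31321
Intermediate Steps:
t = 0
r(h) = 0 (r(h) = -0*(h - 8/h) = -1/4*0 = 0)
I + r(43) = -31321 + 0 = -31321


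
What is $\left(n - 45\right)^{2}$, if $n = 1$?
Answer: $1936$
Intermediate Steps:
$\left(n - 45\right)^{2} = \left(1 - 45\right)^{2} = \left(-44\right)^{2} = 1936$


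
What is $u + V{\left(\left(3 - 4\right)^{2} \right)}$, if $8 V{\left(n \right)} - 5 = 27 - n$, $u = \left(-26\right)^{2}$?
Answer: $\frac{5439}{8} \approx 679.88$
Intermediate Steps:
$u = 676$
$V{\left(n \right)} = 4 - \frac{n}{8}$ ($V{\left(n \right)} = \frac{5}{8} + \frac{27 - n}{8} = \frac{5}{8} - \left(- \frac{27}{8} + \frac{n}{8}\right) = 4 - \frac{n}{8}$)
$u + V{\left(\left(3 - 4\right)^{2} \right)} = 676 + \left(4 - \frac{\left(3 - 4\right)^{2}}{8}\right) = 676 + \left(4 - \frac{\left(-1\right)^{2}}{8}\right) = 676 + \left(4 - \frac{1}{8}\right) = 676 + \frac{31}{8} = \frac{5439}{8}$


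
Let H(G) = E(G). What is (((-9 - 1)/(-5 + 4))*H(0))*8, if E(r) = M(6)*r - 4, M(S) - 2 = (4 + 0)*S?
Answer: -320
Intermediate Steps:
M(S) = 2 + 4*S (M(S) = 2 + (4 + 0)*S = 2 + 4*S)
E(r) = -4 + 26*r (E(r) = (2 + 4*6)*r - 4 = (2 + 24)*r - 4 = 26*r - 4 = -4 + 26*r)
H(G) = -4 + 26*G
(((-9 - 1)/(-5 + 4))*H(0))*8 = (((-9 - 1)/(-5 + 4))*(-4 + 26*0))*8 = ((-10/(-1))*(-4 + 0))*8 = (-10*(-1)*(-4))*8 = (10*(-4))*8 = -40*8 = -320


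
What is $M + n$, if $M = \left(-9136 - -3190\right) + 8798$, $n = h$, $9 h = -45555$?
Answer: $- \frac{6629}{3} \approx -2209.7$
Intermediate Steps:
$h = - \frac{15185}{3}$ ($h = \frac{1}{9} \left(-45555\right) = - \frac{15185}{3} \approx -5061.7$)
$n = - \frac{15185}{3} \approx -5061.7$
$M = 2852$ ($M = \left(-9136 + 3190\right) + 8798 = -5946 + 8798 = 2852$)
$M + n = 2852 - \frac{15185}{3} = - \frac{6629}{3}$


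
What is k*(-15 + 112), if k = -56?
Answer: -5432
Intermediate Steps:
k*(-15 + 112) = -56*(-15 + 112) = -56*97 = -5432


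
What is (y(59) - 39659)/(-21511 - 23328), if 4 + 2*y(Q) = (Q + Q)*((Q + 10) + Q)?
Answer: 32109/44839 ≈ 0.71609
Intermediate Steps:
y(Q) = -2 + Q*(10 + 2*Q) (y(Q) = -2 + ((Q + Q)*((Q + 10) + Q))/2 = -2 + ((2*Q)*((10 + Q) + Q))/2 = -2 + ((2*Q)*(10 + 2*Q))/2 = -2 + (2*Q*(10 + 2*Q))/2 = -2 + Q*(10 + 2*Q))
(y(59) - 39659)/(-21511 - 23328) = ((-2 + 2*59² + 10*59) - 39659)/(-21511 - 23328) = ((-2 + 2*3481 + 590) - 39659)/(-44839) = ((-2 + 6962 + 590) - 39659)*(-1/44839) = (7550 - 39659)*(-1/44839) = -32109*(-1/44839) = 32109/44839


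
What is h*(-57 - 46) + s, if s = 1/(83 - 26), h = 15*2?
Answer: -176129/57 ≈ -3090.0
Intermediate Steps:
h = 30
s = 1/57 ≈ 0.017544
h*(-57 - 46) + s = 30*(-57 - 46) + 1/57 = 30*(-103) + 1/57 = -3090 + 1/57 = -176129/57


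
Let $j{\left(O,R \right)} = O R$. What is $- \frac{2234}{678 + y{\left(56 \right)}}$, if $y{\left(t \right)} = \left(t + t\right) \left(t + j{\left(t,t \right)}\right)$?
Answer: $- \frac{1117}{179091} \approx -0.0062371$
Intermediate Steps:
$y{\left(t \right)} = 2 t \left(t + t^{2}\right)$ ($y{\left(t \right)} = \left(t + t\right) \left(t + t t\right) = 2 t \left(t + t^{2}\right)$)
$- \frac{2234}{678 + y{\left(56 \right)}} = - \frac{2234}{678 + 2 \cdot 56^{2} \left(1 + 56\right)} = - \frac{2234}{678 + 2 \cdot 3136 \cdot 57} = - \frac{2234}{678 + 357504} = - \frac{2234}{358182} = \left(-2234\right) \frac{1}{358182} = - \frac{1117}{179091}$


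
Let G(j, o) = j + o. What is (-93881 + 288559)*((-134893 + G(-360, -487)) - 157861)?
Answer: -57157655478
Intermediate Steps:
(-93881 + 288559)*((-134893 + G(-360, -487)) - 157861) = (-93881 + 288559)*((-134893 + (-360 - 487)) - 157861) = 194678*((-134893 - 847) - 157861) = 194678*(-135740 - 157861) = 194678*(-293601) = -57157655478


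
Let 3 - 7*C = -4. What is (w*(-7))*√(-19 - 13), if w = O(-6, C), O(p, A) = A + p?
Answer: 140*I*√2 ≈ 197.99*I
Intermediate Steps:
C = 1 (C = 3/7 - ⅐*(-4) = 3/7 + 4/7 = 1)
w = -5 (w = 1 - 6 = -5)
(w*(-7))*√(-19 - 13) = (-5*(-7))*√(-19 - 13) = 35*√(-32) = 35*(4*I*√2) = 140*I*√2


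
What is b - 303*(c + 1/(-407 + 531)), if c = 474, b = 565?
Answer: -17739371/124 ≈ -1.4306e+5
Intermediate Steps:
b - 303*(c + 1/(-407 + 531)) = 565 - 303*(474 + 1/(-407 + 531)) = 565 - 303*(474 + 1/124) = 565 - 303*58777/124 = 565 - 17809431/124 = -17739371/124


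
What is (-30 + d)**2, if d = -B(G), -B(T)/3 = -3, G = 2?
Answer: 1521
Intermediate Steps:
B(T) = 9 (B(T) = -3*(-3) = 9)
d = -9 (d = -1*9 = -9)
(-30 + d)**2 = (-30 - 9)**2 = (-39)**2 = 1521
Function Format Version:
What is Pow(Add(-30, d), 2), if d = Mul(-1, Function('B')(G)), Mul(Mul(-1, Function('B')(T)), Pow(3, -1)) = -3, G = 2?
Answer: 1521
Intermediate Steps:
Function('B')(T) = 9 (Function('B')(T) = Mul(-3, -3) = 9)
d = -9 (d = Mul(-1, 9) = -9)
Pow(Add(-30, d), 2) = Pow(Add(-30, -9), 2) = Pow(-39, 2) = 1521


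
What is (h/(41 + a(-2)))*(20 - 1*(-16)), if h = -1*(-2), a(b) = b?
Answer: 24/13 ≈ 1.8462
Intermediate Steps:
h = 2
(h/(41 + a(-2)))*(20 - 1*(-16)) = (2/(41 - 2))*(20 - 1*(-16)) = (2/39)*(20 + 16) = (2*(1/39))*36 = (2/39)*36 = 24/13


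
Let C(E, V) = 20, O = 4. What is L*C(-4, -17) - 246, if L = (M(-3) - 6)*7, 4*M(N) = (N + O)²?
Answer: -1051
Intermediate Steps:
M(N) = (4 + N)²/4 (M(N) = (N + 4)²/4 = (4 + N)²/4)
L = -161/4 (L = ((4 - 3)²/4 - 6)*7 = ((¼)*1² - 6)*7 = ((¼)*1 - 6)*7 = (¼ - 6)*7 = -23/4*7 = -161/4 ≈ -40.250)
L*C(-4, -17) - 246 = -161/4*20 - 246 = -805 - 246 = -1051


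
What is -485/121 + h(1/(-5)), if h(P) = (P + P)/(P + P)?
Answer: -364/121 ≈ -3.0083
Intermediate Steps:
h(P) = 1 (h(P) = (2*P)/((2*P)) = (2*P)*(1/(2*P)) = 1)
-485/121 + h(1/(-5)) = -485/121 + 1 = -364/121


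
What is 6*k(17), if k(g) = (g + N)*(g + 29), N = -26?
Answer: -2484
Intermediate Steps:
k(g) = (-26 + g)*(29 + g) (k(g) = (g - 26)*(g + 29) = (-26 + g)*(29 + g))
6*k(17) = 6*(-754 + 17² + 3*17) = 6*(-754 + 289 + 51) = 6*(-414) = -2484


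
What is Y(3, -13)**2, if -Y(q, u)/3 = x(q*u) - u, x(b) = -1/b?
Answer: 258064/169 ≈ 1527.0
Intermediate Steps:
Y(q, u) = 3*u + 3/(q*u) (Y(q, u) = -3*(-1/(q*u) - u) = -3*(-u - 1/(q*u)) = 3*u + 3/(q*u))
Y(3, -13)**2 = (3*(-13) + 3/(3*(-13)))**2 = (-39 + 3*(1/3)*(-1/13))**2 = (-39 - 1/13)**2 = (-508/13)**2 = 258064/169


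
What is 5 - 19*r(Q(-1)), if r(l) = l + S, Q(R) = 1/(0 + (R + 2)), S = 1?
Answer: -33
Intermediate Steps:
Q(R) = 1/(2 + R) (Q(R) = 1/(0 + (2 + R)) = 1/(2 + R))
r(l) = 1 + l (r(l) = l + 1 = 1 + l)
5 - 19*r(Q(-1)) = 5 - 19*(1 + 1/(2 - 1)) = 5 - 19*(1 + 1/1) = 5 - 19*(1 + 1) = 5 - 19*2 = 5 - 38 = -33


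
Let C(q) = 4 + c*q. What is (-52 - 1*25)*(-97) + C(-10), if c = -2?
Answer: 7493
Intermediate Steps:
C(q) = 4 - 2*q
(-52 - 1*25)*(-97) + C(-10) = (-52 - 1*25)*(-97) + (4 - 2*(-10)) = (-52 - 25)*(-97) + (4 + 20) = -77*(-97) + 24 = 7469 + 24 = 7493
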